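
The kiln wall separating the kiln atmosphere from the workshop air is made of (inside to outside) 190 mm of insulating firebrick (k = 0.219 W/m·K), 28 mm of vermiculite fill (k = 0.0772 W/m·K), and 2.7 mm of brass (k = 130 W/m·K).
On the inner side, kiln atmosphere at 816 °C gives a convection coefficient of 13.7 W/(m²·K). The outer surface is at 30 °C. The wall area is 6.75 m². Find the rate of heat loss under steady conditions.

Q ≈ 4070 W

Using the resistance-network approach (series):
R_inner film = 1/(h_i·A) = 1/(13.7×6.75) = 0.01081 K/W
R_insulating firebrick = L/(kA) = 0.19/(0.219×6.75) = 0.1285 K/W
R_vermiculite fill = L/(kA) = 0.028/(0.0772×6.75) = 0.05373 K/W
R_brass = L/(kA) = 0.0027/(130×6.75) = 3.077×10^-6 K/W
R_total = 0.1931 K/W
Q = ΔT / R_total = 786 / 0.1931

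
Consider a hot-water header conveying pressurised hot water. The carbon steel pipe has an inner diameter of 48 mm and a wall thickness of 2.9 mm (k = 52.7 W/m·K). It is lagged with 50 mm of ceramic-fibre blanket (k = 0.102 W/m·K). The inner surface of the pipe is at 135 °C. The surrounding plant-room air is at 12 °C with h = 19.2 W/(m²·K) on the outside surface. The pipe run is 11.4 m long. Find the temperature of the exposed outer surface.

Per-layer cylindrical resistances, series-summed:
R_carbon steel pipe wall = ln(26.9/24)/(2π×52.7×11.4) = 3.022×10^-5 K/W
R_ceramic-fibre blanket = ln(76.9/26.9)/(2π×0.102×11.4) = 0.1438 K/W
R_outer film = 1/(h_o·2πr_oL) = 1/(19.2×2π×0.0769×11.4) = 0.009456 K/W
R_total = 0.1533 K/W
Q = ΔT/R_total = 123/0.1533
Q = 803 W
T_interface = T_inner − Q·ΣR(inner→interface) = 135 − 803×0.1438

T ≈ 19.6 °C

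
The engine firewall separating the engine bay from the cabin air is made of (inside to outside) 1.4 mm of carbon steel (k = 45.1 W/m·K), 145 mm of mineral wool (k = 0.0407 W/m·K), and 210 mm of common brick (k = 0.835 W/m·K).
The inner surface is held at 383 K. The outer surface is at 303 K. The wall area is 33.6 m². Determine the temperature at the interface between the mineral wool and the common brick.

Treating each layer as a thermal resistance in series:
R_carbon steel = L/(kA) = 0.0014/(45.1×33.6) = 9.239×10^-7 K/W
R_mineral wool = L/(kA) = 0.145/(0.0407×33.6) = 0.106 K/W
R_common brick = L/(kA) = 0.21/(0.835×33.6) = 0.007485 K/W
R_total = 0.1135 K/W;  Q = ΔT/R_total = 80/0.1135 = 704.7 W
T_interface = T_inner − Q·ΣR(inner→interface) = 383 − 705×0.106

T ≈ 308 K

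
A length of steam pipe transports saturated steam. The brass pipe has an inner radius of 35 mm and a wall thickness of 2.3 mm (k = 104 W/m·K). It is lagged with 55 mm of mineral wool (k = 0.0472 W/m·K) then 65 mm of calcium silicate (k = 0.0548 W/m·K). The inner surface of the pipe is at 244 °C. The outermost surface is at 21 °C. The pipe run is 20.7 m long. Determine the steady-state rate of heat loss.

For a radial system each layer contributes R = ln(r_out/r_in)/(2πkL); films add R = 1/(hA).
R_brass pipe wall = ln(37.3/35)/(2π×104×20.7) = 4.705×10^-6 K/W
R_mineral wool = ln(92.3/37.3)/(2π×0.0472×20.7) = 0.1476 K/W
R_calcium silicate = ln(157.3/92.3)/(2π×0.0548×20.7) = 0.0748 K/W
R_total = 0.2224 K/W
Q = ΔT/R_total = 223/0.2224

Q ≈ 1000 W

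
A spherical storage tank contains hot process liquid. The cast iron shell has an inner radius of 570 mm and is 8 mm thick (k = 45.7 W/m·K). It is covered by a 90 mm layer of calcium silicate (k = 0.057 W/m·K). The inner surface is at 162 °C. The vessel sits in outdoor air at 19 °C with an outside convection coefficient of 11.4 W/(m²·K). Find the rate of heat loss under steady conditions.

Radial (spherical) resistances in series:
R_cast iron shell = (1/0.57 − 1/0.578)/(4π×45.7) = 4.228×10^-5 K/W
R_calcium silicate = (1/0.578 − 1/0.668)/(4π×0.057) = 0.3254 K/W
R_outer film = 1/(h·4πr_o²) = 1/(11.4×4π×0.668²) = 0.01564 K/W
R_total = 0.3411 K/W
Q = ΔT/R_total = 143/0.3411

Q ≈ 419 W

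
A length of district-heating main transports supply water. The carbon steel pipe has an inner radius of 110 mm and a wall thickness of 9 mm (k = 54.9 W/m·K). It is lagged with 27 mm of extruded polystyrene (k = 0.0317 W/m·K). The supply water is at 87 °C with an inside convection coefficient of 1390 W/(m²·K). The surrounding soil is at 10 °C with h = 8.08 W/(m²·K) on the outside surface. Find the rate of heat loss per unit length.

Cylindrical conduction, so R = ln(r₂/r₁)/(2πkL) per layer, in series:
R_inner film = 1/(h_i·2πr₁L) = 1/(1390×2π×0.11×1) = 0.001041 K/W
R_carbon steel pipe wall = ln(119/110)/(2π×54.9×1) = 2.28×10^-4 K/W
R_extruded polystyrene = ln(146/119)/(2π×0.0317×1) = 1.027 K/W
R_outer film = 1/(h_o·2πr_oL) = 1/(8.08×2π×0.146×1) = 0.1349 K/W
R_total = 1.163 K/W
Q = ΔT/R_total = 77/1.163

q′ ≈ 66.2 W/m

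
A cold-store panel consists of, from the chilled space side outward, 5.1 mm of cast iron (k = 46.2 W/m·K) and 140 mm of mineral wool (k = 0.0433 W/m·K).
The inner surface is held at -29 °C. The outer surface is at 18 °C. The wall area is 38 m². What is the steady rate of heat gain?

Using the resistance-network approach (series):
R_cast iron = L/(kA) = 0.0051/(46.2×38) = 2.905×10^-6 K/W
R_mineral wool = L/(kA) = 0.14/(0.0433×38) = 0.08509 K/W
R_total = 0.08509 K/W
Q = ΔT / R_total = 47 / 0.08509

Q ≈ 552 W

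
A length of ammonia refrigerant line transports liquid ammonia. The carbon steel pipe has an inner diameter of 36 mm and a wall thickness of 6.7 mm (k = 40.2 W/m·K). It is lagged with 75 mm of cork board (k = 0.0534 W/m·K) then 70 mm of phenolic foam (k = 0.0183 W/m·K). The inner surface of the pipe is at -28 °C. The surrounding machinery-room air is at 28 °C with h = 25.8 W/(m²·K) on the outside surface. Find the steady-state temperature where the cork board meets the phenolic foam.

Cylindrical conduction, so R = ln(r₂/r₁)/(2πkL) per layer, in series:
R_carbon steel pipe wall = ln(24.7/18)/(2π×40.2×1) = 0.001253 K/W
R_cork board = ln(99.7/24.7)/(2π×0.0534×1) = 4.159 K/W
R_phenolic foam = ln(169.7/99.7)/(2π×0.0183×1) = 4.626 K/W
R_outer film = 1/(h_o·2πr_oL) = 1/(25.8×2π×0.1697×1) = 0.03635 K/W
R_total = 8.822 K/W
Q = ΔT/R_total = 56/8.822
Q = 6.35 W/m
T_interface = T_inner + Q·ΣR(inner→interface) = -28 + 6.35×4.16

T ≈ -1.59 °C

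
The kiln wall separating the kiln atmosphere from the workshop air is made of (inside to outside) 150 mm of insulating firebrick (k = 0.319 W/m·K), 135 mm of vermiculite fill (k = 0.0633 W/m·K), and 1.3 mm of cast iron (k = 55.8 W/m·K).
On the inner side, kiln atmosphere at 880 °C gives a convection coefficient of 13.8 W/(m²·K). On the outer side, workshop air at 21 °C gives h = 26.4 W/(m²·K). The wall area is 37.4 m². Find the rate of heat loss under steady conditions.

Series thermal resistances:
R_inner film = 1/(h_i·A) = 1/(13.8×37.4) = 0.001938 K/W
R_insulating firebrick = L/(kA) = 0.15/(0.319×37.4) = 0.01257 K/W
R_vermiculite fill = L/(kA) = 0.135/(0.0633×37.4) = 0.05702 K/W
R_cast iron = L/(kA) = 0.0013/(55.8×37.4) = 6.229×10^-7 K/W
R_outer film = 1/(h_o·A) = 1/(26.4×37.4) = 0.001013 K/W
R_total = 0.07255 K/W
Q = ΔT / R_total = 859 / 0.07255

Q ≈ 11800 W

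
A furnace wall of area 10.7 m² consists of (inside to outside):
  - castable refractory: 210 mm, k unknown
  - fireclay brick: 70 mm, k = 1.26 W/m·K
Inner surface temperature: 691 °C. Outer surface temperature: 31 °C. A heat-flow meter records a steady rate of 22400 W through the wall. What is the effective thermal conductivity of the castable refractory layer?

k ≈ 0.809 W/(m·K)

Treating each layer as a thermal resistance in series:
R_fireclay brick = L/(kA) = 0.07/(1.26×10.7) = 0.005192 K/W
Sum of known resistances R_other = 0.005192 K/W
Total R = ΔT/Q = 660/22400 = 0.02946 K/W
R_castable refractory = R_total − R_other = 0.02427 K/W
k = L/(R·A) = 0.21/(0.02427×10.7)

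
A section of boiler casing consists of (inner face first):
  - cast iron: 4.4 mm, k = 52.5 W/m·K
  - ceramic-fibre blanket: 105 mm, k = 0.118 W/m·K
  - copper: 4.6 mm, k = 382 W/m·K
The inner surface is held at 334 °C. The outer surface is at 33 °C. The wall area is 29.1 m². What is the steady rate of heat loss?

Q ≈ 9840 W

Series thermal resistances:
R_cast iron = L/(kA) = 0.0044/(52.5×29.1) = 2.88×10^-6 K/W
R_ceramic-fibre blanket = L/(kA) = 0.105/(0.118×29.1) = 0.03058 K/W
R_copper = L/(kA) = 0.0046/(382×29.1) = 4.138×10^-7 K/W
R_total = 0.03058 K/W
Q = ΔT / R_total = 301 / 0.03058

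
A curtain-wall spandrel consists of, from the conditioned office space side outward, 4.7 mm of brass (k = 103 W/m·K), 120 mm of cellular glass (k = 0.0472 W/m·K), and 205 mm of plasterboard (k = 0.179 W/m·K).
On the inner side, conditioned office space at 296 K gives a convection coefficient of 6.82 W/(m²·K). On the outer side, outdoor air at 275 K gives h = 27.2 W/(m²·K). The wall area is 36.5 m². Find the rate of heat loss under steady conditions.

Q ≈ 198 W

Thermal resistances in series:
R_inner film = 1/(h_i·A) = 1/(6.82×36.5) = 0.004017 K/W
R_brass = L/(kA) = 0.0047/(103×36.5) = 1.25×10^-6 K/W
R_cellular glass = L/(kA) = 0.12/(0.0472×36.5) = 0.06965 K/W
R_plasterboard = L/(kA) = 0.205/(0.179×36.5) = 0.03138 K/W
R_outer film = 1/(h_o·A) = 1/(27.2×36.5) = 0.001007 K/W
R_total = 0.1061 K/W
Q = ΔT / R_total = 21 / 0.1061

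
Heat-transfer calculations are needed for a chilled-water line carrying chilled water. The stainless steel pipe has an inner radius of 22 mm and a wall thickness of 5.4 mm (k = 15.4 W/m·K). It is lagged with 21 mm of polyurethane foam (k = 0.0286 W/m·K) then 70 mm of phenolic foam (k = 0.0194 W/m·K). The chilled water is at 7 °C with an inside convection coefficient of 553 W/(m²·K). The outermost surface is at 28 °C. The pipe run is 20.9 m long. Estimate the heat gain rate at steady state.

For a radial system each layer contributes R = ln(r_out/r_in)/(2πkL); films add R = 1/(hA).
R_inner film = 1/(h_i·2πr₁L) = 1/(553×2π×0.022×20.9) = 6.259×10^-4 K/W
R_stainless steel pipe wall = ln(27.4/22)/(2π×15.4×20.9) = 1.085×10^-4 K/W
R_polyurethane foam = ln(48.4/27.4)/(2π×0.0286×20.9) = 0.1515 K/W
R_phenolic foam = ln(118.4/48.4)/(2π×0.0194×20.9) = 0.3511 K/W
R_total = 0.5034 K/W
Q = ΔT/R_total = 21/0.5034

Q ≈ 41.7 W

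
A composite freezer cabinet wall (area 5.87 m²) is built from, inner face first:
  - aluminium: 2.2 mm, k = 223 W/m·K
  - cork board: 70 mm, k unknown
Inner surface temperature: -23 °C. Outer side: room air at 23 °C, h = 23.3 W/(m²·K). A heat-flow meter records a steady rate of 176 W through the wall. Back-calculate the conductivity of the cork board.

Treating each layer as a thermal resistance in series:
R_aluminium = L/(kA) = 0.0022/(223×5.87) = 1.681×10^-6 K/W
R_outer film = 1/(h_o·A) = 1/(23.3×5.87) = 0.007311 K/W
Sum of known resistances R_other = 0.007313 K/W
Total R = ΔT/Q = 46/176 = 0.2614 K/W
R_cork board = R_total − R_other = 0.2541 K/W
k = L/(R·A) = 0.07/(0.2541×5.87)

k ≈ 0.0469 W/(m·K)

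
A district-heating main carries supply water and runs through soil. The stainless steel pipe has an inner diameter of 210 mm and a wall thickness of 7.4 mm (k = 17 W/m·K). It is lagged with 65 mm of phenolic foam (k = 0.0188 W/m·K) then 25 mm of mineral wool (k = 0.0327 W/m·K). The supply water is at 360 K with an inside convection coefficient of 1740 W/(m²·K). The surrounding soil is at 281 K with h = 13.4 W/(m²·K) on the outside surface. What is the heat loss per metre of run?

q′ ≈ 17.3 W/m

Cylindrical conduction, so R = ln(r₂/r₁)/(2πkL) per layer, in series:
R_inner film = 1/(h_i·2πr₁L) = 1/(1740×2π×0.105×1) = 8.711×10^-4 K/W
R_stainless steel pipe wall = ln(112.4/105)/(2π×17×1) = 6.376×10^-4 K/W
R_phenolic foam = ln(177.4/112.4)/(2π×0.0188×1) = 3.863 K/W
R_mineral wool = ln(202.4/177.4)/(2π×0.0327×1) = 0.6417 K/W
R_outer film = 1/(h_o·2πr_oL) = 1/(13.4×2π×0.2024×1) = 0.05868 K/W
R_total = 4.565 K/W
Q = ΔT/R_total = 79/4.565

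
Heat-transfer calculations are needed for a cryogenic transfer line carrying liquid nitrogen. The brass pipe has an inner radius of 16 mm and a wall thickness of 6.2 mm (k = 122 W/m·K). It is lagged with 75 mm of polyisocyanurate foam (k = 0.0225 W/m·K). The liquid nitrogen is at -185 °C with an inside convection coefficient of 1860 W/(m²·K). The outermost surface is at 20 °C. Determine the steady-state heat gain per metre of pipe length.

Radial resistances (cylindrical: R_cond = ln(r_o/r_i)/(2πkL), R_conv = 1/(h·2πrL)):
R_inner film = 1/(h_i·2πr₁L) = 1/(1860×2π×0.016×1) = 0.005348 K/W
R_brass pipe wall = ln(22.2/16)/(2π×122×1) = 4.272×10^-4 K/W
R_polyisocyanurate foam = ln(97.2/22.2)/(2π×0.0225×1) = 10.45 K/W
R_total = 10.45 K/W
Q = ΔT/R_total = 205/10.45

q′ ≈ 19.6 W/m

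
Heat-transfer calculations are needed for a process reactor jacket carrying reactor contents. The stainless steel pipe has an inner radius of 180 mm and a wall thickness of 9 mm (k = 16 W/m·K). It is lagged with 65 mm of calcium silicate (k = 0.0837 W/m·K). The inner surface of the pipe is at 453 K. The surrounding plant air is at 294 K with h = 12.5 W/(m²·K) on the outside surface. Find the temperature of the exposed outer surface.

For a radial system each layer contributes R = ln(r_out/r_in)/(2πkL); films add R = 1/(hA).
R_stainless steel pipe wall = ln(189/180)/(2π×16×1) = 4.853×10^-4 K/W
R_calcium silicate = ln(254/189)/(2π×0.0837×1) = 0.5621 K/W
R_outer film = 1/(h_o·2πr_oL) = 1/(12.5×2π×0.254×1) = 0.05013 K/W
R_total = 0.6127 K/W
Q = ΔT/R_total = 159/0.6127
Q = 260 W/m
T_interface = T_inner − Q·ΣR(inner→interface) = 453 − 260×0.5625

T ≈ 307 K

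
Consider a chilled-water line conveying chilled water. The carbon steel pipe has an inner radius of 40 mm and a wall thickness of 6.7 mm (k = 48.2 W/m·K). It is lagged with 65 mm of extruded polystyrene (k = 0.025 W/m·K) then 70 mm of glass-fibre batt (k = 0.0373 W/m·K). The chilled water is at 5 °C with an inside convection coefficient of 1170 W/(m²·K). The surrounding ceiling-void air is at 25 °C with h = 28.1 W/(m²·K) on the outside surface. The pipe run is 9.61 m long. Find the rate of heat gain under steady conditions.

Q ≈ 25.1 W

Radial resistances (cylindrical: R_cond = ln(r_o/r_i)/(2πkL), R_conv = 1/(h·2πrL)):
R_inner film = 1/(h_i·2πr₁L) = 1/(1170×2π×0.04×9.61) = 3.539×10^-4 K/W
R_carbon steel pipe wall = ln(46.7/40)/(2π×48.2×9.61) = 5.321×10^-5 K/W
R_extruded polystyrene = ln(111.7/46.7)/(2π×0.025×9.61) = 0.5777 K/W
R_glass-fibre batt = ln(181.7/111.7)/(2π×0.0373×9.61) = 0.216 K/W
R_outer film = 1/(h_o·2πr_oL) = 1/(28.1×2π×0.1817×9.61) = 0.003244 K/W
R_total = 0.7974 K/W
Q = ΔT/R_total = 20/0.7974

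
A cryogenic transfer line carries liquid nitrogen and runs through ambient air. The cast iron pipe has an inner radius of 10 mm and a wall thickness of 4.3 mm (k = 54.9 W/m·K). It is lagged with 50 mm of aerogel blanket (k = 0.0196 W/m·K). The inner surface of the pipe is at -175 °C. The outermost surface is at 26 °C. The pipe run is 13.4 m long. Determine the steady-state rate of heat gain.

Q ≈ 221 W

For a radial system each layer contributes R = ln(r_out/r_in)/(2πkL); films add R = 1/(hA).
R_cast iron pipe wall = ln(14.3/10)/(2π×54.9×13.4) = 7.738×10^-5 K/W
R_aerogel blanket = ln(64.3/14.3)/(2π×0.0196×13.4) = 0.911 K/W
R_total = 0.911 K/W
Q = ΔT/R_total = 201/0.911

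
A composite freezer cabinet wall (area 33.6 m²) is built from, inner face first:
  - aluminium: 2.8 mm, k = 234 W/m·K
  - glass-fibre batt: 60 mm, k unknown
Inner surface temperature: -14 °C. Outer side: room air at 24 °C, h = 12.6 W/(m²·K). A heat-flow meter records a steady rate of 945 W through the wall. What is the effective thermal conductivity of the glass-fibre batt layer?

Using the resistance-network approach (series):
R_aluminium = L/(kA) = 0.0028/(234×33.6) = 3.561×10^-7 K/W
R_outer film = 1/(h_o·A) = 1/(12.6×33.6) = 0.002362 K/W
Sum of known resistances R_other = 0.002362 K/W
Total R = ΔT/Q = 38/945 = 0.04021 K/W
R_glass-fibre batt = R_total − R_other = 0.03785 K/W
k = L/(R·A) = 0.06/(0.03785×33.6)

k ≈ 0.0472 W/(m·K)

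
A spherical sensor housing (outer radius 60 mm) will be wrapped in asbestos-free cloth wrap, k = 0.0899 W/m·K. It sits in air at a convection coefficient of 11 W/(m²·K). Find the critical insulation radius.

r_cr ≈ 16.3 mm

For a sphere r_cr = 2k/h = 2×0.0899/11
r_cr = 16.3 mm; since the bare radius (60 mm) is above r_cr, any added insulation will reduce heat loss.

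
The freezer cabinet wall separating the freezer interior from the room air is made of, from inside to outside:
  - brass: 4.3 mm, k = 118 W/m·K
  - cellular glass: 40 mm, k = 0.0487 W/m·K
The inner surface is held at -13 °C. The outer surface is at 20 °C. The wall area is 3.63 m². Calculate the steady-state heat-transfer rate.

Series thermal resistances:
R_brass = L/(kA) = 0.0043/(118×3.63) = 1.004×10^-5 K/W
R_cellular glass = L/(kA) = 0.04/(0.0487×3.63) = 0.2263 K/W
R_total = 0.2263 K/W
Q = ΔT / R_total = 33 / 0.2263

Q ≈ 146 W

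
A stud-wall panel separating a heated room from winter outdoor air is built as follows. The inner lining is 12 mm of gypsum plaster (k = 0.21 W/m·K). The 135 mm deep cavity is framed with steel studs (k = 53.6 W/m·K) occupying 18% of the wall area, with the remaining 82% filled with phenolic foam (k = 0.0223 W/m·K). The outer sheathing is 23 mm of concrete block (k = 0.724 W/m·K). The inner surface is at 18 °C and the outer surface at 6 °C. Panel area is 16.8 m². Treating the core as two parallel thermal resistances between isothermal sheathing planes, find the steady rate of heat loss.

Q ≈ 1960 W

Sheathing layers in series; stud and cavity paths in parallel between them.
R_inner = 0.012/(0.21×16.8) = 0.003401 K/W
R_stud  = 0.135/(53.6×0.18×16.8) = 8.329×10^-4 K/W
R_cav   = 0.135/(0.0223×0.82×16.8) = 0.4394 K/W
1/R_core = 1/R_stud + 1/R_cav → R_core = 8.313×10^-4 K/W
R_outer = 0.023/(0.724×16.8) = 0.001891 K/W
R_total = 0.006124 K/W
Q = ΔT/R_total = 12/0.006124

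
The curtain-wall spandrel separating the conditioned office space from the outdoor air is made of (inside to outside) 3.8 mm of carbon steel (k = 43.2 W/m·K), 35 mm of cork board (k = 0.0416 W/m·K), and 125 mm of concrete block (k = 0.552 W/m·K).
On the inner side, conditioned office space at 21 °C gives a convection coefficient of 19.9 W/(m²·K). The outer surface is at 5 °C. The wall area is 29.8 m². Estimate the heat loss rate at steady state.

Thermal resistances in series:
R_inner film = 1/(h_i·A) = 1/(19.9×29.8) = 0.001686 K/W
R_carbon steel = L/(kA) = 0.0038/(43.2×29.8) = 2.952×10^-6 K/W
R_cork board = L/(kA) = 0.035/(0.0416×29.8) = 0.02823 K/W
R_concrete block = L/(kA) = 0.125/(0.552×29.8) = 0.007599 K/W
R_total = 0.03752 K/W
Q = ΔT / R_total = 16 / 0.03752

Q ≈ 426 W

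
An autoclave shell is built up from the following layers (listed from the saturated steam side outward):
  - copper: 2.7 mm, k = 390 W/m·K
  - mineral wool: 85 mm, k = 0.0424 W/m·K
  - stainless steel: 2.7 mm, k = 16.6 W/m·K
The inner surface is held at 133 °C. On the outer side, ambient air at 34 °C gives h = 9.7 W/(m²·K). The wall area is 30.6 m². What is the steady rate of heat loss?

Q ≈ 1440 W

Model the wall as resistances in series:
R_copper = L/(kA) = 0.0027/(390×30.6) = 2.262×10^-7 K/W
R_mineral wool = L/(kA) = 0.085/(0.0424×30.6) = 0.06551 K/W
R_stainless steel = L/(kA) = 0.0027/(16.6×30.6) = 5.315×10^-6 K/W
R_outer film = 1/(h_o·A) = 1/(9.7×30.6) = 0.003369 K/W
R_total = 0.06889 K/W
Q = ΔT / R_total = 99 / 0.06889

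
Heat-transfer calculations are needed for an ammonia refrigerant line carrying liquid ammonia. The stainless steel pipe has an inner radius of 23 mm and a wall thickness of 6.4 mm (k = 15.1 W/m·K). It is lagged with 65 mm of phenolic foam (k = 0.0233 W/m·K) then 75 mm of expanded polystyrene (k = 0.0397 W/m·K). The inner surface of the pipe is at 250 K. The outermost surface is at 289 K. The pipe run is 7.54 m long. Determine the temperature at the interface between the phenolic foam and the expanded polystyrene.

T ≈ 280 K

Treating each annulus and film as a series resistance:
R_stainless steel pipe wall = ln(29.4/23)/(2π×15.1×7.54) = 3.432×10^-4 K/W
R_phenolic foam = ln(94.4/29.4)/(2π×0.0233×7.54) = 1.057 K/W
R_expanded polystyrene = ln(169.4/94.4)/(2π×0.0397×7.54) = 0.3109 K/W
R_total = 1.368 K/W
Q = ΔT/R_total = 39/1.368
Q = 28.5 W
T_interface = T_inner + Q·ΣR(inner→interface) = 250 + 28.5×1.057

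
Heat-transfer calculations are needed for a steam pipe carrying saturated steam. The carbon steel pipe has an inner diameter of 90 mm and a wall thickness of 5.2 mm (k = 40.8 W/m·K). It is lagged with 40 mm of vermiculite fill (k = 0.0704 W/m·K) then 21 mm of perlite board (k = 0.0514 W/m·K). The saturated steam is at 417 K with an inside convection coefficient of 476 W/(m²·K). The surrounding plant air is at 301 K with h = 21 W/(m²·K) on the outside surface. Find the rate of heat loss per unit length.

q′ ≈ 56.6 W/m

Radial resistances (cylindrical: R_cond = ln(r_o/r_i)/(2πkL), R_conv = 1/(h·2πrL)):
R_inner film = 1/(h_i·2πr₁L) = 1/(476×2π×0.045×1) = 0.00743 K/W
R_carbon steel pipe wall = ln(50.2/45)/(2π×40.8×1) = 4.266×10^-4 K/W
R_vermiculite fill = ln(90.2/50.2)/(2π×0.0704×1) = 1.325 K/W
R_perlite board = ln(111.2/90.2)/(2π×0.0514×1) = 0.6481 K/W
R_outer film = 1/(h_o·2πr_oL) = 1/(21×2π×0.1112×1) = 0.06815 K/W
R_total = 2.049 K/W
Q = ΔT/R_total = 116/2.049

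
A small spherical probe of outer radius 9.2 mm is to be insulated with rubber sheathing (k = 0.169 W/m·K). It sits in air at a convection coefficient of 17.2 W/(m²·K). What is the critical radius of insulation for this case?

r_cr ≈ 19.7 mm

For a sphere r_cr = 2k/h = 2×0.169/17.2
r_cr = 19.7 mm; since the bare radius (9.2 mm) is below r_cr, adding a thin layer of insulation will *increase* heat loss.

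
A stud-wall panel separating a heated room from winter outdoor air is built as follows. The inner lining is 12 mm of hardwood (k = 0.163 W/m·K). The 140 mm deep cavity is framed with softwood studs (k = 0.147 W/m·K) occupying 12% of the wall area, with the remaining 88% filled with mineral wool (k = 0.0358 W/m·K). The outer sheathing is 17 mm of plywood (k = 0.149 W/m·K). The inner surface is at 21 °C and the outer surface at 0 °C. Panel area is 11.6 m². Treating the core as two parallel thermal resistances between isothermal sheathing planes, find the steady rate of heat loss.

Sheathing layers in series; stud and cavity paths in parallel between them.
R_inner = 0.012/(0.163×11.6) = 0.006347 K/W
R_stud  = 0.14/(0.147×0.12×11.6) = 0.6842 K/W
R_cav   = 0.14/(0.0358×0.88×11.6) = 0.3831 K/W
1/R_core = 1/R_stud + 1/R_cav → R_core = 0.2456 K/W
R_outer = 0.017/(0.149×11.6) = 0.009836 K/W
R_total = 0.2618 K/W
Q = ΔT/R_total = 21/0.2618

Q ≈ 80.2 W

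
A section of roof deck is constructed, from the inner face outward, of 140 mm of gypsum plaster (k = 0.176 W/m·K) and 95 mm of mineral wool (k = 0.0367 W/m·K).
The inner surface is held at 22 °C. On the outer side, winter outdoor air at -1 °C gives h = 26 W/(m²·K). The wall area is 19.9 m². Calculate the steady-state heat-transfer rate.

Q ≈ 134 W

Thermal resistances in series:
R_gypsum plaster = L/(kA) = 0.14/(0.176×19.9) = 0.03997 K/W
R_mineral wool = L/(kA) = 0.095/(0.0367×19.9) = 0.1301 K/W
R_outer film = 1/(h_o·A) = 1/(26×19.9) = 0.001933 K/W
R_total = 0.172 K/W
Q = ΔT / R_total = 23 / 0.172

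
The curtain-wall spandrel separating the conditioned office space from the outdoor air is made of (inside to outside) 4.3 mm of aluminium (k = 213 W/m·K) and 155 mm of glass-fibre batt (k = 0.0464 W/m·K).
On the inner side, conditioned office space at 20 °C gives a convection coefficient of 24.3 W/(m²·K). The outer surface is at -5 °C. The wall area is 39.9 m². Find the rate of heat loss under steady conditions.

Treating each layer as a thermal resistance in series:
R_inner film = 1/(h_i·A) = 1/(24.3×39.9) = 0.001031 K/W
R_aluminium = L/(kA) = 0.0043/(213×39.9) = 5.06×10^-7 K/W
R_glass-fibre batt = L/(kA) = 0.155/(0.0464×39.9) = 0.08372 K/W
R_total = 0.08475 K/W
Q = ΔT / R_total = 25 / 0.08475

Q ≈ 295 W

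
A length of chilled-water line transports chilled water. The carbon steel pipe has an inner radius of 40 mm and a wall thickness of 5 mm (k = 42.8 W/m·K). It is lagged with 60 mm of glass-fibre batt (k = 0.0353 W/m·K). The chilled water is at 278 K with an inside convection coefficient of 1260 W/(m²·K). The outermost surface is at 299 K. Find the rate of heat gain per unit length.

Cylindrical conduction, so R = ln(r₂/r₁)/(2πkL) per layer, in series:
R_inner film = 1/(h_i·2πr₁L) = 1/(1260×2π×0.04×1) = 0.003158 K/W
R_carbon steel pipe wall = ln(45/40)/(2π×42.8×1) = 4.38×10^-4 K/W
R_glass-fibre batt = ln(105/45)/(2π×0.0353×1) = 3.82 K/W
R_total = 3.824 K/W
Q = ΔT/R_total = 21/3.824

q′ ≈ 5.49 W/m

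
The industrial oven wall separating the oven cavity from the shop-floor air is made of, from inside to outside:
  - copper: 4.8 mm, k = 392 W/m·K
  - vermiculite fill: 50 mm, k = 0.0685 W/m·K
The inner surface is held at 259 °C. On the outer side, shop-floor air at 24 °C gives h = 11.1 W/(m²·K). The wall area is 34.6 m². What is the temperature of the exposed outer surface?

T ≈ 49.8 °C

Treating each layer as a thermal resistance in series:
R_copper = L/(kA) = 0.0048/(392×34.6) = 3.539×10^-7 K/W
R_vermiculite fill = L/(kA) = 0.05/(0.0685×34.6) = 0.0211 K/W
R_outer film = 1/(h_o·A) = 1/(11.1×34.6) = 0.002604 K/W
R_total = 0.0237 K/W;  Q = ΔT/R_total = 235/0.0237 = 9915 W
T_interface = T_inner − Q·ΣR(inner→interface) = 259 − 9920×0.0211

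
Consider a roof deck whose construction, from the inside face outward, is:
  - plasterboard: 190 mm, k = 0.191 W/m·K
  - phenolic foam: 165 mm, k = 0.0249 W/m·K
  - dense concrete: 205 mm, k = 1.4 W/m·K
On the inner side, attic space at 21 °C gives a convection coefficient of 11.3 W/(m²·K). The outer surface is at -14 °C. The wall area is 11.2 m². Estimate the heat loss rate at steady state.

Q ≈ 49.9 W

Treating each layer as a thermal resistance in series:
R_inner film = 1/(h_i·A) = 1/(11.3×11.2) = 0.007901 K/W
R_plasterboard = L/(kA) = 0.19/(0.191×11.2) = 0.08882 K/W
R_phenolic foam = L/(kA) = 0.165/(0.0249×11.2) = 0.5917 K/W
R_dense concrete = L/(kA) = 0.205/(1.4×11.2) = 0.01307 K/W
R_total = 0.7014 K/W
Q = ΔT / R_total = 35 / 0.7014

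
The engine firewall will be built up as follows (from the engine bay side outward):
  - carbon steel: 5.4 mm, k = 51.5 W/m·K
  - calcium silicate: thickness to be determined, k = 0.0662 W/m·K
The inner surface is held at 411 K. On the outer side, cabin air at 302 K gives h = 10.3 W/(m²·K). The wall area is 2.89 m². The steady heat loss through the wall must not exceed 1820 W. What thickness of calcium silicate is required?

L ≈ 5.02 mm

Model the wall as resistances in series:
R_carbon steel = L/(kA) = 0.0054/(51.5×2.89) = 3.628×10^-5 K/W
R_outer film = 1/(h_o·A) = 1/(10.3×2.89) = 0.03359 K/W
Sum of the known resistances R_other = 0.03363 K/W
Required total resistance R_tot = ΔT/Q_allow = 109/1820 = 0.05989 K/W
R_calcium silicate = R_tot − R_other = 0.02626 K/W
L = R·k·A = 0.02626×0.0662×2.89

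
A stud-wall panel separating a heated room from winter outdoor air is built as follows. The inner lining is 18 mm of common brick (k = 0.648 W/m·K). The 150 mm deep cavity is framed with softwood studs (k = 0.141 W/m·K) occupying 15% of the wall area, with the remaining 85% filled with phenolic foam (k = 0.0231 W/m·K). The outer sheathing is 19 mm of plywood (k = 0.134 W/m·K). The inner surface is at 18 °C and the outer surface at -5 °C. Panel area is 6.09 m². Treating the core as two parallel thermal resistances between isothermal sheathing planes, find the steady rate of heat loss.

Q ≈ 36.4 W

Sheathing layers in series; stud and cavity paths in parallel between them.
R_inner = 0.018/(0.648×6.09) = 0.004561 K/W
R_stud  = 0.15/(0.141×0.15×6.09) = 1.165 K/W
R_cav   = 0.15/(0.0231×0.85×6.09) = 1.254 K/W
1/R_core = 1/R_stud + 1/R_cav → R_core = 0.6039 K/W
R_outer = 0.019/(0.134×6.09) = 0.02328 K/W
R_total = 0.6318 K/W
Q = ΔT/R_total = 23/0.6318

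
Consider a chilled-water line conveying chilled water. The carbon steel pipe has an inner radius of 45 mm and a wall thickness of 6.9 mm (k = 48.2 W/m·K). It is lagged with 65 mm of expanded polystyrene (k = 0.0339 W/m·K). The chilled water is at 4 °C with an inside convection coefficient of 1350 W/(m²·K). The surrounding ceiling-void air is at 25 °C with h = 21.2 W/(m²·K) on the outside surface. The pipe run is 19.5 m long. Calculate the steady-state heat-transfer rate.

Q ≈ 106 W

Per-layer cylindrical resistances, series-summed:
R_inner film = 1/(h_i·2πr₁L) = 1/(1350×2π×0.045×19.5) = 1.344×10^-4 K/W
R_carbon steel pipe wall = ln(51.9/45)/(2π×48.2×19.5) = 2.416×10^-5 K/W
R_expanded polystyrene = ln(116.9/51.9)/(2π×0.0339×19.5) = 0.1955 K/W
R_outer film = 1/(h_o·2πr_oL) = 1/(21.2×2π×0.1169×19.5) = 0.003293 K/W
R_total = 0.1989 K/W
Q = ΔT/R_total = 21/0.1989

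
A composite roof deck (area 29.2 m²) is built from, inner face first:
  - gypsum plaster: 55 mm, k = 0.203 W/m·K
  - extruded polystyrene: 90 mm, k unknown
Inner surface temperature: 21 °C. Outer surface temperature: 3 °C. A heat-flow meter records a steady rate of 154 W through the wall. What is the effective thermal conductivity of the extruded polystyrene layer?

k ≈ 0.0286 W/(m·K)

Using the resistance-network approach (series):
R_gypsum plaster = L/(kA) = 0.055/(0.203×29.2) = 0.009279 K/W
Sum of known resistances R_other = 0.009279 K/W
Total R = ΔT/Q = 18/154 = 0.1169 K/W
R_extruded polystyrene = R_total − R_other = 0.1076 K/W
k = L/(R·A) = 0.09/(0.1076×29.2)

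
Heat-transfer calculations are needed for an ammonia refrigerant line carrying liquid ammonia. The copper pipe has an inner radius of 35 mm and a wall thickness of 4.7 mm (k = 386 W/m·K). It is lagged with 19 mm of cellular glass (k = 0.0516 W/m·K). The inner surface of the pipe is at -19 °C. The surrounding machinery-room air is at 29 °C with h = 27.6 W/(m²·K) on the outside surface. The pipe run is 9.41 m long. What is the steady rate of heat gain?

Per-layer cylindrical resistances, series-summed:
R_copper pipe wall = ln(39.7/35)/(2π×386×9.41) = 5.521×10^-6 K/W
R_cellular glass = ln(58.7/39.7)/(2π×0.0516×9.41) = 0.1282 K/W
R_outer film = 1/(h_o·2πr_oL) = 1/(27.6×2π×0.0587×9.41) = 0.01044 K/W
R_total = 0.1386 K/W
Q = ΔT/R_total = 48/0.1386

Q ≈ 346 W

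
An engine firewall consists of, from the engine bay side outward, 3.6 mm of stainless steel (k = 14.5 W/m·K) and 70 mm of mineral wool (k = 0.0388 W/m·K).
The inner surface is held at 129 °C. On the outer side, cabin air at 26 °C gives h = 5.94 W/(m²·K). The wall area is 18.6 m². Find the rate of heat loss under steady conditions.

Q ≈ 971 W

Model the wall as resistances in series:
R_stainless steel = L/(kA) = 0.0036/(14.5×18.6) = 1.335×10^-5 K/W
R_mineral wool = L/(kA) = 0.07/(0.0388×18.6) = 0.097 K/W
R_outer film = 1/(h_o·A) = 1/(5.94×18.6) = 0.009051 K/W
R_total = 0.1061 K/W
Q = ΔT / R_total = 103 / 0.1061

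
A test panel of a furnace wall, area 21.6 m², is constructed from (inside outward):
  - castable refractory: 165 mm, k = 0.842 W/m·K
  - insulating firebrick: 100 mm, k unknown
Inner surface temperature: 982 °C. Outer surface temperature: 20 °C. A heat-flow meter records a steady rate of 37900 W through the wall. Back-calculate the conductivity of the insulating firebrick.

k ≈ 0.284 W/(m·K)

Model the wall as resistances in series:
R_castable refractory = L/(kA) = 0.165/(0.842×21.6) = 0.009072 K/W
Sum of known resistances R_other = 0.009072 K/W
Total R = ΔT/Q = 962/37900 = 0.02538 K/W
R_insulating firebrick = R_total − R_other = 0.01631 K/W
k = L/(R·A) = 0.1/(0.01631×21.6)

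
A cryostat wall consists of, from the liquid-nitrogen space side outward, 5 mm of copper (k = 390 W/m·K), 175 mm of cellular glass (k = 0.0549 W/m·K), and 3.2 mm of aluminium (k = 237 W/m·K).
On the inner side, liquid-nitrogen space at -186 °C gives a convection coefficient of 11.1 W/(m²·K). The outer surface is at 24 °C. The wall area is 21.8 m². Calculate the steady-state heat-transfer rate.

Model the wall as resistances in series:
R_inner film = 1/(h_i·A) = 1/(11.1×21.8) = 0.004133 K/W
R_copper = L/(kA) = 0.005/(390×21.8) = 5.881×10^-7 K/W
R_cellular glass = L/(kA) = 0.175/(0.0549×21.8) = 0.1462 K/W
R_aluminium = L/(kA) = 0.0032/(237×21.8) = 6.194×10^-7 K/W
R_total = 0.1504 K/W
Q = ΔT / R_total = 210 / 0.1504

Q ≈ 1400 W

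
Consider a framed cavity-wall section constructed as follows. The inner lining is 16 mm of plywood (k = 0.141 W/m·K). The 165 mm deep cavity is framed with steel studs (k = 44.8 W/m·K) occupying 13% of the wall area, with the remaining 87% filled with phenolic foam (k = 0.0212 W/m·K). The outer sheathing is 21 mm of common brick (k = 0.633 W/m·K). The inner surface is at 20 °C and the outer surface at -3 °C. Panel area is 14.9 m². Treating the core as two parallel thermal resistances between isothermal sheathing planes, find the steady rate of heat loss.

Q ≈ 1960 W

Sheathing layers in series; stud and cavity paths in parallel between them.
R_inner = 0.016/(0.141×14.9) = 0.007616 K/W
R_stud  = 0.165/(44.8×0.13×14.9) = 0.001901 K/W
R_cav   = 0.165/(0.0212×0.87×14.9) = 0.6004 K/W
1/R_core = 1/R_stud + 1/R_cav → R_core = 0.001895 K/W
R_outer = 0.021/(0.633×14.9) = 0.002227 K/W
R_total = 0.01174 K/W
Q = ΔT/R_total = 23/0.01174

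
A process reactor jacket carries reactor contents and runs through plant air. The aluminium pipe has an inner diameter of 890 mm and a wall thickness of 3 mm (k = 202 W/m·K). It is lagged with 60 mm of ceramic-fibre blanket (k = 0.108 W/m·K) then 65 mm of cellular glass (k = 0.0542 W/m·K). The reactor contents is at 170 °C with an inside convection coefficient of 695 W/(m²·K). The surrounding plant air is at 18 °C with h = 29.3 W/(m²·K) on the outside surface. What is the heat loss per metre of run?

Per-layer cylindrical resistances, series-summed:
R_inner film = 1/(h_i·2πr₁L) = 1/(695×2π×0.445×1) = 5.146×10^-4 K/W
R_aluminium pipe wall = ln(448/445)/(2π×202×1) = 5.294×10^-6 K/W
R_ceramic-fibre blanket = ln(508/448)/(2π×0.108×1) = 0.1852 K/W
R_cellular glass = ln(573/508)/(2π×0.0542×1) = 0.3536 K/W
R_outer film = 1/(h_o·2πr_oL) = 1/(29.3×2π×0.573×1) = 0.00948 K/W
R_total = 0.5488 K/W
Q = ΔT/R_total = 152/0.5488

q′ ≈ 277 W/m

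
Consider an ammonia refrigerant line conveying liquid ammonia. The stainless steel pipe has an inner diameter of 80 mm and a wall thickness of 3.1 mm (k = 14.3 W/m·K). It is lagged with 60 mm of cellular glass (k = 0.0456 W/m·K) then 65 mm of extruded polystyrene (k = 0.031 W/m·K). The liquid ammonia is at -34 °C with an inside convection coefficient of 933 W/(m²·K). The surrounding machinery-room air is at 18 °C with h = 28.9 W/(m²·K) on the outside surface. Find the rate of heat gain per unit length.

q′ ≈ 9.3 W/m

For a radial system each layer contributes R = ln(r_out/r_in)/(2πkL); films add R = 1/(hA).
R_inner film = 1/(h_i·2πr₁L) = 1/(933×2π×0.04×1) = 0.004265 K/W
R_stainless steel pipe wall = ln(43.1/40)/(2π×14.3×1) = 8.308×10^-4 K/W
R_cellular glass = ln(103.1/43.1)/(2π×0.0456×1) = 3.044 K/W
R_extruded polystyrene = ln(168.1/103.1)/(2π×0.031×1) = 2.51 K/W
R_outer film = 1/(h_o·2πr_oL) = 1/(28.9×2π×0.1681×1) = 0.03276 K/W
R_total = 5.592 K/W
Q = ΔT/R_total = 52/5.592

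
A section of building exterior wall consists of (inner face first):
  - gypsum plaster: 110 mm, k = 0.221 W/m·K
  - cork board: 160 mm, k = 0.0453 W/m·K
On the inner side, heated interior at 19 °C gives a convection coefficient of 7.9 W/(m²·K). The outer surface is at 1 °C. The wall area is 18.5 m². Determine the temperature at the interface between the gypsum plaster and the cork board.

Model the wall as resistances in series:
R_inner film = 1/(h_i·A) = 1/(7.9×18.5) = 0.006842 K/W
R_gypsum plaster = L/(kA) = 0.11/(0.221×18.5) = 0.0269 K/W
R_cork board = L/(kA) = 0.16/(0.0453×18.5) = 0.1909 K/W
R_total = 0.2247 K/W;  Q = ΔT/R_total = 18/0.2247 = 80.12 W
T_interface = T_inner − Q·ΣR(inner→interface) = 19 − 80.1×0.03375

T ≈ 16.3 °C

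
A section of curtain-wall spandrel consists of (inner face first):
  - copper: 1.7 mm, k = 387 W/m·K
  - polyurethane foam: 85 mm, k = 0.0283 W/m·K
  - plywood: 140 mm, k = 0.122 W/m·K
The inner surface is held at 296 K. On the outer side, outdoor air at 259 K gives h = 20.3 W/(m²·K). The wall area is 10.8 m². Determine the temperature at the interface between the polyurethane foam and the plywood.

T ≈ 270 K

Model the wall as resistances in series:
R_copper = L/(kA) = 0.0017/(387×10.8) = 4.067×10^-7 K/W
R_polyurethane foam = L/(kA) = 0.085/(0.0283×10.8) = 0.2781 K/W
R_plywood = L/(kA) = 0.14/(0.122×10.8) = 0.1063 K/W
R_outer film = 1/(h_o·A) = 1/(20.3×10.8) = 0.004561 K/W
R_total = 0.3889 K/W;  Q = ΔT/R_total = 37/0.3889 = 95.14 W
T_interface = T_inner − Q·ΣR(inner→interface) = 296 − 95.1×0.2781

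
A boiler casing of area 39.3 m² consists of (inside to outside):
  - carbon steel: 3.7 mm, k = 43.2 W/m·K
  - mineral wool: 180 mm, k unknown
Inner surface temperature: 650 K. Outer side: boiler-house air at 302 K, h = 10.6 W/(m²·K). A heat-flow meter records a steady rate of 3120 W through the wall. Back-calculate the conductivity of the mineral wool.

k ≈ 0.042 W/(m·K)

Using the resistance-network approach (series):
R_carbon steel = L/(kA) = 0.0037/(43.2×39.3) = 2.179×10^-6 K/W
R_outer film = 1/(h_o·A) = 1/(10.6×39.3) = 0.0024 K/W
Sum of known resistances R_other = 0.002403 K/W
Total R = ΔT/Q = 348/3120 = 0.1115 K/W
R_mineral wool = R_total − R_other = 0.1091 K/W
k = L/(R·A) = 0.18/(0.1091×39.3)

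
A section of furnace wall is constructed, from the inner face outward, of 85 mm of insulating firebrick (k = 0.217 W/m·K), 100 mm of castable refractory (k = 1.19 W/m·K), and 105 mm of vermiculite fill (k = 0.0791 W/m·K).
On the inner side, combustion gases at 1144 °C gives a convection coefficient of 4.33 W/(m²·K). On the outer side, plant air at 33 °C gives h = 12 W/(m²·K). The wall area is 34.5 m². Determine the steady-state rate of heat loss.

Series thermal resistances:
R_inner film = 1/(h_i·A) = 1/(4.33×34.5) = 0.006694 K/W
R_insulating firebrick = L/(kA) = 0.085/(0.217×34.5) = 0.01135 K/W
R_castable refractory = L/(kA) = 0.1/(1.19×34.5) = 0.002436 K/W
R_vermiculite fill = L/(kA) = 0.105/(0.0791×34.5) = 0.03848 K/W
R_outer film = 1/(h_o·A) = 1/(12×34.5) = 0.002415 K/W
R_total = 0.06138 K/W
Q = ΔT / R_total = 1111 / 0.06138

Q ≈ 18100 W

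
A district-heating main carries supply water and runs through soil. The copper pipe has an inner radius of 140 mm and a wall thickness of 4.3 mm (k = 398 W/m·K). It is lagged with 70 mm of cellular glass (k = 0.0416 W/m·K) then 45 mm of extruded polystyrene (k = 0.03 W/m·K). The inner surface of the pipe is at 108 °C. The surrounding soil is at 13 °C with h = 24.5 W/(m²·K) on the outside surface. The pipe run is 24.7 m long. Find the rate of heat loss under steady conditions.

Radial resistances (cylindrical: R_cond = ln(r_o/r_i)/(2πkL), R_conv = 1/(h·2πrL)):
R_copper pipe wall = ln(144.3/140)/(2π×398×24.7) = 4.898×10^-7 K/W
R_cellular glass = ln(214.3/144.3)/(2π×0.0416×24.7) = 0.06126 K/W
R_extruded polystyrene = ln(259.3/214.3)/(2π×0.03×24.7) = 0.04094 K/W
R_outer film = 1/(h_o·2πr_oL) = 1/(24.5×2π×0.2593×24.7) = 0.001014 K/W
R_total = 0.1032 K/W
Q = ΔT/R_total = 95/0.1032

Q ≈ 920 W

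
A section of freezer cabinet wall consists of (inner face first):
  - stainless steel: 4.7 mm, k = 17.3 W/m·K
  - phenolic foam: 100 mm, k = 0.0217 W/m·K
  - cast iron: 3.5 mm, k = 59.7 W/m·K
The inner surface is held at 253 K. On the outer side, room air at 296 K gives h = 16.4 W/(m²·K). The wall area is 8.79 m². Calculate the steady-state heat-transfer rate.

Series thermal resistances:
R_stainless steel = L/(kA) = 0.0047/(17.3×8.79) = 3.091×10^-5 K/W
R_phenolic foam = L/(kA) = 0.1/(0.0217×8.79) = 0.5243 K/W
R_cast iron = L/(kA) = 0.0035/(59.7×8.79) = 6.67×10^-6 K/W
R_outer film = 1/(h_o·A) = 1/(16.4×8.79) = 0.006937 K/W
R_total = 0.5312 K/W
Q = ΔT / R_total = 43 / 0.5312

Q ≈ 80.9 W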